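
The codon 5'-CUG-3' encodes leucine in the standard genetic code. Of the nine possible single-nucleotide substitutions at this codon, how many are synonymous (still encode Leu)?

4

Position 1: UUG → 1 synonymous.
Position 2: none → 0 synonymous.
Position 3: CUU, CUC, CUA → 3 synonymous.
Total: 1 + 0 + 3 = 4.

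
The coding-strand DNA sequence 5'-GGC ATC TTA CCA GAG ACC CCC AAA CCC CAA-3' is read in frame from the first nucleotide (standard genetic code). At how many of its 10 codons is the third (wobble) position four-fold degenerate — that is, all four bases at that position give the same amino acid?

5

Codon 1 GGC (Gly): third position 4-fold.
Codon 2 ATC (Ile): third position 3-fold.
Codon 3 TTA (Leu): third position 2-fold.
Codon 4 CCA (Pro): third position 4-fold.
Codon 5 GAG (Glu): third position 2-fold.
Codon 6 ACC (Thr): third position 4-fold.
Codon 7 CCC (Pro): third position 4-fold.
Codon 8 AAA (Lys): third position 2-fold.
Codon 9 CCC (Pro): third position 4-fold.
Codon 10 CAA (Gln): third position 2-fold.
Four-fold degenerate third positions: 5.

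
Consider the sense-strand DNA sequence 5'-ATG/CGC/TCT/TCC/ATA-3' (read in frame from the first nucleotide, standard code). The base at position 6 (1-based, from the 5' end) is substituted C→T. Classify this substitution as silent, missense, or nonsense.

silent

Position 6 falls in codon 2: CGC → Arg.
After the substitution the codon is CGT → Arg.
Both encode Arg, so the change is synonymous.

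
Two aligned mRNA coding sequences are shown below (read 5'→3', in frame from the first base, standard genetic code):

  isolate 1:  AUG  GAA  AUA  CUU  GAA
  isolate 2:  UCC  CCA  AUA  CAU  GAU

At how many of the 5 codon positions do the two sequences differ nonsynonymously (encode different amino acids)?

Codon 1: AUG Met / UCC Ser — nonsynonymous.
Codon 2: GAA Glu / CCA Pro — nonsynonymous.
Codon 3: AUA Ile / AUA Ile — identical.
Codon 4: CUU Leu / CAU His — nonsynonymous.
Codon 5: GAA Glu / GAU Asp — nonsynonymous.
Nonsynonymous differences: 4.

4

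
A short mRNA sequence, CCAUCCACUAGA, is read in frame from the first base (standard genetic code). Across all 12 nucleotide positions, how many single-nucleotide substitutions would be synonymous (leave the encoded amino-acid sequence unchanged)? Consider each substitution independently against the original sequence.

Codon 1 (CCA, Pro): 3 synonymous substitutions.
Codon 2 (UCC, Ser): 3 synonymous substitutions.
Codon 3 (ACU, Thr): 3 synonymous substitutions.
Codon 4 (AGA, Arg): 2 synonymous substitutions.
Total: 3 + 3 + 3 + 2 = 11.

11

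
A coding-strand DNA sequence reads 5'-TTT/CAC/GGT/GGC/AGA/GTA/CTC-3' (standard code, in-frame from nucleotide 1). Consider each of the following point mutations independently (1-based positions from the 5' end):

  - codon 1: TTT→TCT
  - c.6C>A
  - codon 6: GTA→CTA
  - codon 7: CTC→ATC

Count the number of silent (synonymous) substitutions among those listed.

Codon 1: TTT (Phe) → TCT (Ser) — missense.
Codon 2: CAC (His) → CAA (Gln) — missense.
Codon 6: GTA (Val) → CTA (Leu) — missense.
Codon 7: CTC (Leu) → ATC (Ile) — missense.
Synonymous: 0 of 4.

0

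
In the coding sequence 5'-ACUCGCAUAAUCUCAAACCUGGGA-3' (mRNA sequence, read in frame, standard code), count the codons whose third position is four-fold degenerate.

Codon 1 ACU (Thr): third position 4-fold.
Codon 2 CGC (Arg): third position 4-fold.
Codon 3 AUA (Ile): third position 3-fold.
Codon 4 AUC (Ile): third position 3-fold.
Codon 5 UCA (Ser): third position 4-fold.
Codon 6 AAC (Asn): third position 2-fold.
Codon 7 CUG (Leu): third position 4-fold.
Codon 8 GGA (Gly): third position 4-fold.
Four-fold degenerate third positions: 5.

5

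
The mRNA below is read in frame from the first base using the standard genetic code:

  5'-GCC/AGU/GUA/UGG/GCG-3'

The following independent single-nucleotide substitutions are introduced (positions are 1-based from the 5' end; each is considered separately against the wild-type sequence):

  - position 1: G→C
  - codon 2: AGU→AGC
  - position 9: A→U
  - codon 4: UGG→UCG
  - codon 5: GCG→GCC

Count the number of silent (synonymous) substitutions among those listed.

Codon 1: GCC (Ala) → CCC (Pro) — missense.
Codon 2: AGU (Ser) → AGC (Ser) — synonymous.
Codon 3: GUA (Val) → GUU (Val) — synonymous.
Codon 4: UGG (Trp) → UCG (Ser) — missense.
Codon 5: GCG (Ala) → GCC (Ala) — synonymous.
Synonymous: 3 of 5.

3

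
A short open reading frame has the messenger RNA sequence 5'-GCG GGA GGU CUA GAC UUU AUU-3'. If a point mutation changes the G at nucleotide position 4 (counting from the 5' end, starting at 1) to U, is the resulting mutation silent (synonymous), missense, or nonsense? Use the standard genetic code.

Position 4 falls in codon 2: GGA → Gly.
After the substitution the codon is UGA → Stop.
The new codon is a stop codon, so this is a nonsense mutation.

nonsense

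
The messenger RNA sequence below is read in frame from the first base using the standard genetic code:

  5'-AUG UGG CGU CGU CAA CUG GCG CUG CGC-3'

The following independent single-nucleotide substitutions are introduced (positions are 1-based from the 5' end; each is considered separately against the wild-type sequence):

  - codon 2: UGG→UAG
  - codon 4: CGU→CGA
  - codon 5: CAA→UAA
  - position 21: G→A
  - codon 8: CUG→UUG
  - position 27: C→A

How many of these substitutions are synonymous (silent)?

4

Codon 2: UGG (Trp) → UAG (Stop) — nonsense.
Codon 4: CGU (Arg) → CGA (Arg) — synonymous.
Codon 5: CAA (Gln) → UAA (Stop) — nonsense.
Codon 7: GCG (Ala) → GCA (Ala) — synonymous.
Codon 8: CUG (Leu) → UUG (Leu) — synonymous.
Codon 9: CGC (Arg) → CGA (Arg) — synonymous.
Synonymous: 4 of 6.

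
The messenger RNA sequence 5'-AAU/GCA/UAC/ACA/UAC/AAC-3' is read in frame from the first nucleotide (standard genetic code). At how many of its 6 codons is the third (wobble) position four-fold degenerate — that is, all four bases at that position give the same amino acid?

2

Codon 1 AAU (Asn): third position 2-fold.
Codon 2 GCA (Ala): third position 4-fold.
Codon 3 UAC (Tyr): third position 2-fold.
Codon 4 ACA (Thr): third position 4-fold.
Codon 5 UAC (Tyr): third position 2-fold.
Codon 6 AAC (Asn): third position 2-fold.
Four-fold degenerate third positions: 2.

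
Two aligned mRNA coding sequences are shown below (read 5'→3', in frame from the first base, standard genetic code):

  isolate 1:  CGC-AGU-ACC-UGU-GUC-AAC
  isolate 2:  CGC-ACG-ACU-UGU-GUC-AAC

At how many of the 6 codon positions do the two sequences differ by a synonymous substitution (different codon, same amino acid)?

Codon 1: CGC Arg / CGC Arg — identical.
Codon 2: AGU Ser / ACG Thr — nonsynonymous.
Codon 3: ACC Thr / ACU Thr — synonymous.
Codon 4: UGU Cys / UGU Cys — identical.
Codon 5: GUC Val / GUC Val — identical.
Codon 6: AAC Asn / AAC Asn — identical.
Synonymous differences: 1.

1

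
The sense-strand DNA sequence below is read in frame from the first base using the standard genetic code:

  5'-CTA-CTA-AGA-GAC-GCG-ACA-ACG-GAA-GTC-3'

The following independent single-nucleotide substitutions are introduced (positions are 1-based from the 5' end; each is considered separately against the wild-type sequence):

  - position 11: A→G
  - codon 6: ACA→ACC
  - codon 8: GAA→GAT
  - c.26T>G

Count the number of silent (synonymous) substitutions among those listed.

1

Codon 4: GAC (Asp) → GGC (Gly) — missense.
Codon 6: ACA (Thr) → ACC (Thr) — synonymous.
Codon 8: GAA (Glu) → GAT (Asp) — missense.
Codon 9: GTC (Val) → GGC (Gly) — missense.
Synonymous: 1 of 4.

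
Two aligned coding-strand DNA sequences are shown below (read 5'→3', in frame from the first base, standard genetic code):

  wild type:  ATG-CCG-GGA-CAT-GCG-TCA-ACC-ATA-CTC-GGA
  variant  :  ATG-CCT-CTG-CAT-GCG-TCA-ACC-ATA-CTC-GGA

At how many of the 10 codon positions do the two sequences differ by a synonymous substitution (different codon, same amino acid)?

1

Codon 1: ATG Met / ATG Met — identical.
Codon 2: CCG Pro / CCT Pro — synonymous.
Codon 3: GGA Gly / CTG Leu — nonsynonymous.
Codon 4: CAT His / CAT His — identical.
Codon 5: GCG Ala / GCG Ala — identical.
Codon 6: TCA Ser / TCA Ser — identical.
Codon 7: ACC Thr / ACC Thr — identical.
Codon 8: ATA Ile / ATA Ile — identical.
Codon 9: CTC Leu / CTC Leu — identical.
Codon 10: GGA Gly / GGA Gly — identical.
Synonymous differences: 1.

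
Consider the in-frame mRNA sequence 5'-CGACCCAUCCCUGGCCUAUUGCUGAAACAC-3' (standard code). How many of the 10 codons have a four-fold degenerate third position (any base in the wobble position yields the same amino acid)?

6

Codon 1 CGA (Arg): third position 4-fold.
Codon 2 CCC (Pro): third position 4-fold.
Codon 3 AUC (Ile): third position 3-fold.
Codon 4 CCU (Pro): third position 4-fold.
Codon 5 GGC (Gly): third position 4-fold.
Codon 6 CUA (Leu): third position 4-fold.
Codon 7 UUG (Leu): third position 2-fold.
Codon 8 CUG (Leu): third position 4-fold.
Codon 9 AAA (Lys): third position 2-fold.
Codon 10 CAC (His): third position 2-fold.
Four-fold degenerate third positions: 6.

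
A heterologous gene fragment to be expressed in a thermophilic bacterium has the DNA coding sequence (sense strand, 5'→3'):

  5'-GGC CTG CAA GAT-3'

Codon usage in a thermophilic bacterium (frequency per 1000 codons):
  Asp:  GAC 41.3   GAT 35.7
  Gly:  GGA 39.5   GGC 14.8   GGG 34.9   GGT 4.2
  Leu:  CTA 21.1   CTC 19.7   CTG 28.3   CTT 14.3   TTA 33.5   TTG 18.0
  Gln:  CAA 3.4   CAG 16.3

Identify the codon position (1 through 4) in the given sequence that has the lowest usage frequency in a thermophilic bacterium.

Codon 1 GGC (Gly): 14.8 per 1000.
Codon 2 CTG (Leu): 28.3 per 1000.
Codon 3 CAA (Gln): 3.4 per 1000.
Codon 4 GAT (Asp): 35.7 per 1000.
Lowest frequency is 3.4 at codon 3.

3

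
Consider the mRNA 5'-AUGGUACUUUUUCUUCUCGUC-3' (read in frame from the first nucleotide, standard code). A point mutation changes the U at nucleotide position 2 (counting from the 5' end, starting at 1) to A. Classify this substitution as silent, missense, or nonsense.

missense

Position 2 falls in codon 1: AUG → Met.
After the substitution the codon is AAG → Lys.
Met ≠ Lys, so this is a missense mutation.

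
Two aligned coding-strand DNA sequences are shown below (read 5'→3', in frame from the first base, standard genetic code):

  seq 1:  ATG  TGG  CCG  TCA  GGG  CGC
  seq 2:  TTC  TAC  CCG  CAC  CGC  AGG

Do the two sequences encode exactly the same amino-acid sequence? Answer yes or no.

Codon 1: ATG Met / TTC Phe — nonsynonymous.
Codon 2: TGG Trp / TAC Tyr — nonsynonymous.
Codon 3: CCG Pro / CCG Pro — identical.
Codon 4: TCA Ser / CAC His — nonsynonymous.
Codon 5: GGG Gly / CGC Arg — nonsynonymous.
Codon 6: CGC Arg / AGG Arg — synonymous.
Nonsynonymous differences: 4 → different protein.

no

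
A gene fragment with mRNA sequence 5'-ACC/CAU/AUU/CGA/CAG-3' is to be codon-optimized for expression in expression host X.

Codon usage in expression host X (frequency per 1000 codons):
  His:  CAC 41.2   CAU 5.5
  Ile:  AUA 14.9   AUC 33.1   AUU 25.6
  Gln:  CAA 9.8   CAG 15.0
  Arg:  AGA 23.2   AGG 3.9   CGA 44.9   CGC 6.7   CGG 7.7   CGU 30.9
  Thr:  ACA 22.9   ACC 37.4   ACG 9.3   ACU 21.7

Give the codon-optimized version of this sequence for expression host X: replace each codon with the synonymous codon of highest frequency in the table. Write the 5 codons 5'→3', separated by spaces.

Codon 1 (Thr): best is ACC at 37.4.
Codon 2 (His): best is CAC at 41.2.
Codon 3 (Ile): best is AUC at 33.1.
Codon 4 (Arg): best is CGA at 44.9.
Codon 5 (Gln): best is CAG at 15.0.

ACC CAC AUC CGA CAG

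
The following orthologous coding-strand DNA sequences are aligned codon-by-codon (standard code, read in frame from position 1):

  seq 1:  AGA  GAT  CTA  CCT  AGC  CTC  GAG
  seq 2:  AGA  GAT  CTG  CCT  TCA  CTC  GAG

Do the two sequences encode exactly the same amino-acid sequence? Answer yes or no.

Codon 1: AGA Arg / AGA Arg — identical.
Codon 2: GAT Asp / GAT Asp — identical.
Codon 3: CTA Leu / CTG Leu — synonymous.
Codon 4: CCT Pro / CCT Pro — identical.
Codon 5: AGC Ser / TCA Ser — synonymous.
Codon 6: CTC Leu / CTC Leu — identical.
Codon 7: GAG Glu / GAG Glu — identical.
Nonsynonymous differences: 0 → same protein.

yes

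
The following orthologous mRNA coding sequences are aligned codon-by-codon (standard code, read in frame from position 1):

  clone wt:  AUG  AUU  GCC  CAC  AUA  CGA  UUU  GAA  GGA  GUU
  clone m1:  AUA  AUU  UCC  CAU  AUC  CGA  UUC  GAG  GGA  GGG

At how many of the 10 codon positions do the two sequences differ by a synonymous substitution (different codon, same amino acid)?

Codon 1: AUG Met / AUA Ile — nonsynonymous.
Codon 2: AUU Ile / AUU Ile — identical.
Codon 3: GCC Ala / UCC Ser — nonsynonymous.
Codon 4: CAC His / CAU His — synonymous.
Codon 5: AUA Ile / AUC Ile — synonymous.
Codon 6: CGA Arg / CGA Arg — identical.
Codon 7: UUU Phe / UUC Phe — synonymous.
Codon 8: GAA Glu / GAG Glu — synonymous.
Codon 9: GGA Gly / GGA Gly — identical.
Codon 10: GUU Val / GGG Gly — nonsynonymous.
Synonymous differences: 4.

4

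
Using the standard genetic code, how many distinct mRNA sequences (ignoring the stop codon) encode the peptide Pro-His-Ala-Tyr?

64

Pro: 4 codons.
His: 2 codons.
Ala: 4 codons.
Tyr: 2 codons.
4 × 2 × 4 × 2 = 64.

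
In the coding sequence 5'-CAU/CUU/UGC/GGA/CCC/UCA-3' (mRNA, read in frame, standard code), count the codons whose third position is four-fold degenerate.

4

Codon 1 CAU (His): third position 2-fold.
Codon 2 CUU (Leu): third position 4-fold.
Codon 3 UGC (Cys): third position 2-fold.
Codon 4 GGA (Gly): third position 4-fold.
Codon 5 CCC (Pro): third position 4-fold.
Codon 6 UCA (Ser): third position 4-fold.
Four-fold degenerate third positions: 4.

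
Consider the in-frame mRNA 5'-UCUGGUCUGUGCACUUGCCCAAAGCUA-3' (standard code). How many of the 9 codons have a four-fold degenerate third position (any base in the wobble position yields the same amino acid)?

6

Codon 1 UCU (Ser): third position 4-fold.
Codon 2 GGU (Gly): third position 4-fold.
Codon 3 CUG (Leu): third position 4-fold.
Codon 4 UGC (Cys): third position 2-fold.
Codon 5 ACU (Thr): third position 4-fold.
Codon 6 UGC (Cys): third position 2-fold.
Codon 7 CCA (Pro): third position 4-fold.
Codon 8 AAG (Lys): third position 2-fold.
Codon 9 CUA (Leu): third position 4-fold.
Four-fold degenerate third positions: 6.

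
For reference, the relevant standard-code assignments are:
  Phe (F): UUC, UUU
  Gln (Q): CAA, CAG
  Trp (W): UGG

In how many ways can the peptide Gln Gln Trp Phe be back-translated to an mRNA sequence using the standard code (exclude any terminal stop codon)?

8

Gln: 2 codons.
Gln: 2 codons.
Trp: 1 codon.
Phe: 2 codons.
2 × 2 × 1 × 2 = 8.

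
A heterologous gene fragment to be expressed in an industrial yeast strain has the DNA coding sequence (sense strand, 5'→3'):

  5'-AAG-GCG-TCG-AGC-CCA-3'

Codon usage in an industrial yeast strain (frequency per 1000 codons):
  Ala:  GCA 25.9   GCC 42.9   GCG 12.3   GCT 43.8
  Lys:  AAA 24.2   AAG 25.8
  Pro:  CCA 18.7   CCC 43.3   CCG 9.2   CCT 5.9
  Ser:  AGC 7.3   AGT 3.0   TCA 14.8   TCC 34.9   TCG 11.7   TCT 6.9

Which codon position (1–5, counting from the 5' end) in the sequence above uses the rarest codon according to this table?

4

Codon 1 AAG (Lys): 25.8 per 1000.
Codon 2 GCG (Ala): 12.3 per 1000.
Codon 3 TCG (Ser): 11.7 per 1000.
Codon 4 AGC (Ser): 7.3 per 1000.
Codon 5 CCA (Pro): 18.7 per 1000.
Lowest frequency is 7.3 at codon 4.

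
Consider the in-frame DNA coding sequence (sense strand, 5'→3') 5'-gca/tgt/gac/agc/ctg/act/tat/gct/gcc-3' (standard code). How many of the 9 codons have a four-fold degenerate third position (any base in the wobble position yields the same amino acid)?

5

Codon 1 GCA (Ala): third position 4-fold.
Codon 2 TGT (Cys): third position 2-fold.
Codon 3 GAC (Asp): third position 2-fold.
Codon 4 AGC (Ser): third position 2-fold.
Codon 5 CTG (Leu): third position 4-fold.
Codon 6 ACT (Thr): third position 4-fold.
Codon 7 TAT (Tyr): third position 2-fold.
Codon 8 GCT (Ala): third position 4-fold.
Codon 9 GCC (Ala): third position 4-fold.
Four-fold degenerate third positions: 5.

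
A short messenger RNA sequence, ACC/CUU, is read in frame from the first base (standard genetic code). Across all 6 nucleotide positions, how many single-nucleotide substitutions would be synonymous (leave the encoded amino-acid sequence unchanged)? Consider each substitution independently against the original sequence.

Codon 1 (ACC, Thr): 3 synonymous substitutions.
Codon 2 (CUU, Leu): 3 synonymous substitutions.
Total: 3 + 3 = 6.

6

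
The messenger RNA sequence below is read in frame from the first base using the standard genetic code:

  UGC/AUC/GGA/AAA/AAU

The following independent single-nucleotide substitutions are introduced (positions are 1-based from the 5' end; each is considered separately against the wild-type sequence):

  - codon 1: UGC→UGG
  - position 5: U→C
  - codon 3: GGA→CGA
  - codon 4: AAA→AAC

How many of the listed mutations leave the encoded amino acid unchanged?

0

Codon 1: UGC (Cys) → UGG (Trp) — missense.
Codon 2: AUC (Ile) → ACC (Thr) — missense.
Codon 3: GGA (Gly) → CGA (Arg) — missense.
Codon 4: AAA (Lys) → AAC (Asn) — missense.
Synonymous: 0 of 4.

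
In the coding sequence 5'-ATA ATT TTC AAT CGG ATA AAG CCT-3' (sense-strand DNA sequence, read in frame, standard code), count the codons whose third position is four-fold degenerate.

2

Codon 1 ATA (Ile): third position 3-fold.
Codon 2 ATT (Ile): third position 3-fold.
Codon 3 TTC (Phe): third position 2-fold.
Codon 4 AAT (Asn): third position 2-fold.
Codon 5 CGG (Arg): third position 4-fold.
Codon 6 ATA (Ile): third position 3-fold.
Codon 7 AAG (Lys): third position 2-fold.
Codon 8 CCT (Pro): third position 4-fold.
Four-fold degenerate third positions: 2.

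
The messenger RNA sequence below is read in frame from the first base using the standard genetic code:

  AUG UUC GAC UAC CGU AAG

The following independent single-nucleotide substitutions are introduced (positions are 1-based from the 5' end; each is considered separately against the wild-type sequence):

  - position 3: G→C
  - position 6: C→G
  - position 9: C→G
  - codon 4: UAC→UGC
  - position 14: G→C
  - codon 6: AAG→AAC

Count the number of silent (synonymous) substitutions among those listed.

0

Codon 1: AUG (Met) → AUC (Ile) — missense.
Codon 2: UUC (Phe) → UUG (Leu) — missense.
Codon 3: GAC (Asp) → GAG (Glu) — missense.
Codon 4: UAC (Tyr) → UGC (Cys) — missense.
Codon 5: CGU (Arg) → CCU (Pro) — missense.
Codon 6: AAG (Lys) → AAC (Asn) — missense.
Synonymous: 0 of 6.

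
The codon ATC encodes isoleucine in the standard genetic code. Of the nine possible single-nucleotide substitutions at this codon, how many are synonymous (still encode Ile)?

2

Position 1: none → 0 synonymous.
Position 2: none → 0 synonymous.
Position 3: ATT, ATA → 2 synonymous.
Total: 0 + 0 + 2 = 2.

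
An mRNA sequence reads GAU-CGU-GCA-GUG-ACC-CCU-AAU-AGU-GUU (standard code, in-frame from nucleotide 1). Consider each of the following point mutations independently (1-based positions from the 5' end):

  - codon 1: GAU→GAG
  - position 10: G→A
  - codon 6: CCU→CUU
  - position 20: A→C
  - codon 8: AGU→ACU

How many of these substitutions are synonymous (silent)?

0

Codon 1: GAU (Asp) → GAG (Glu) — missense.
Codon 4: GUG (Val) → AUG (Met) — missense.
Codon 6: CCU (Pro) → CUU (Leu) — missense.
Codon 7: AAU (Asn) → ACU (Thr) — missense.
Codon 8: AGU (Ser) → ACU (Thr) — missense.
Synonymous: 0 of 5.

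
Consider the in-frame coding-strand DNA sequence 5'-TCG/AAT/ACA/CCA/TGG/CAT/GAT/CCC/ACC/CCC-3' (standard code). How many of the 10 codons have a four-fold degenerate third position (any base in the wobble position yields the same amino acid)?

6

Codon 1 TCG (Ser): third position 4-fold.
Codon 2 AAT (Asn): third position 2-fold.
Codon 3 ACA (Thr): third position 4-fold.
Codon 4 CCA (Pro): third position 4-fold.
Codon 5 TGG (Trp): third position 1-fold.
Codon 6 CAT (His): third position 2-fold.
Codon 7 GAT (Asp): third position 2-fold.
Codon 8 CCC (Pro): third position 4-fold.
Codon 9 ACC (Thr): third position 4-fold.
Codon 10 CCC (Pro): third position 4-fold.
Four-fold degenerate third positions: 6.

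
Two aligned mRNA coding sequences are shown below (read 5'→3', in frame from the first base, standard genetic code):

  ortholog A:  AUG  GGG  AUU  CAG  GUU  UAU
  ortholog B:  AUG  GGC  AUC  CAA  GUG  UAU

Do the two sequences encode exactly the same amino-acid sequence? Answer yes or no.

yes

Codon 1: AUG Met / AUG Met — identical.
Codon 2: GGG Gly / GGC Gly — synonymous.
Codon 3: AUU Ile / AUC Ile — synonymous.
Codon 4: CAG Gln / CAA Gln — synonymous.
Codon 5: GUU Val / GUG Val — synonymous.
Codon 6: UAU Tyr / UAU Tyr — identical.
Nonsynonymous differences: 0 → same protein.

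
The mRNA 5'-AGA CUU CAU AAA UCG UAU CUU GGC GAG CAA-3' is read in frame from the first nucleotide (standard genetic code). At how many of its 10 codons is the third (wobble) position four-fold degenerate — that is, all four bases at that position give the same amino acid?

4

Codon 1 AGA (Arg): third position 2-fold.
Codon 2 CUU (Leu): third position 4-fold.
Codon 3 CAU (His): third position 2-fold.
Codon 4 AAA (Lys): third position 2-fold.
Codon 5 UCG (Ser): third position 4-fold.
Codon 6 UAU (Tyr): third position 2-fold.
Codon 7 CUU (Leu): third position 4-fold.
Codon 8 GGC (Gly): third position 4-fold.
Codon 9 GAG (Glu): third position 2-fold.
Codon 10 CAA (Gln): third position 2-fold.
Four-fold degenerate third positions: 4.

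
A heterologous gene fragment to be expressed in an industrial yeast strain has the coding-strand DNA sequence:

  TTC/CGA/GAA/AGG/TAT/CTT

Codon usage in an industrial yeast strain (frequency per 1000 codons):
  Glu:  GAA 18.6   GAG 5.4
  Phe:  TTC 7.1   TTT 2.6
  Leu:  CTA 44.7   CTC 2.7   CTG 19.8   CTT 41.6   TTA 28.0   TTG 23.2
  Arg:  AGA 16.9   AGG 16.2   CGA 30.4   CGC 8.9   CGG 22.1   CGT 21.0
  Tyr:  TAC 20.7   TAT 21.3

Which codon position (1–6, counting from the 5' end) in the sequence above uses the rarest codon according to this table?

1

Codon 1 TTC (Phe): 7.1 per 1000.
Codon 2 CGA (Arg): 30.4 per 1000.
Codon 3 GAA (Glu): 18.6 per 1000.
Codon 4 AGG (Arg): 16.2 per 1000.
Codon 5 TAT (Tyr): 21.3 per 1000.
Codon 6 CTT (Leu): 41.6 per 1000.
Lowest frequency is 7.1 at codon 1.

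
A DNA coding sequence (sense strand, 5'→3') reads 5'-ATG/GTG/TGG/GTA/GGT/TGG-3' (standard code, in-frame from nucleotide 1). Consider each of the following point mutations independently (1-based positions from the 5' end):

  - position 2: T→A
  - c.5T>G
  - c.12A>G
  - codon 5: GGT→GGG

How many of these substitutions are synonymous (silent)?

2

Codon 1: ATG (Met) → AAG (Lys) — missense.
Codon 2: GTG (Val) → GGG (Gly) — missense.
Codon 4: GTA (Val) → GTG (Val) — synonymous.
Codon 5: GGT (Gly) → GGG (Gly) — synonymous.
Synonymous: 2 of 4.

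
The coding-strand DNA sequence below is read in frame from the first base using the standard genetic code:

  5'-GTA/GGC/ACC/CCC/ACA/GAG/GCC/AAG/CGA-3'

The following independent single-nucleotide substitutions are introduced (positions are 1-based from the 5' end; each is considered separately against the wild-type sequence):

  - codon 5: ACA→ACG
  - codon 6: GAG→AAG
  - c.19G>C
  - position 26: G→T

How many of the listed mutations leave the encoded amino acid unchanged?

Codon 5: ACA (Thr) → ACG (Thr) — synonymous.
Codon 6: GAG (Glu) → AAG (Lys) — missense.
Codon 7: GCC (Ala) → CCC (Pro) — missense.
Codon 9: CGA (Arg) → CTA (Leu) — missense.
Synonymous: 1 of 4.

1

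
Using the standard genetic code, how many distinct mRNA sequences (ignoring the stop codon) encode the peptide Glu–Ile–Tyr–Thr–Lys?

Glu: 2 codons.
Ile: 3 codons.
Tyr: 2 codons.
Thr: 4 codons.
Lys: 2 codons.
2 × 3 × 2 × 4 × 2 = 96.

96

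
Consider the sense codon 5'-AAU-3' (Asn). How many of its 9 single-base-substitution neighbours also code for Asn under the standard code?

Position 1: none → 0 synonymous.
Position 2: none → 0 synonymous.
Position 3: AAC → 1 synonymous.
Total: 0 + 0 + 1 = 1.

1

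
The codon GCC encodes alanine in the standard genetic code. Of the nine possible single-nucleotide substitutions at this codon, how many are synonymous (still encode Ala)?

Position 1: none → 0 synonymous.
Position 2: none → 0 synonymous.
Position 3: GCU, GCA, GCG → 3 synonymous.
Total: 0 + 0 + 3 = 3.

3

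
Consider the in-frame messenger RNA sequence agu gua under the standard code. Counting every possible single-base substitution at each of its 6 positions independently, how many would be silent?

4

Codon 1 (AGU, Ser): 1 synonymous substitution.
Codon 2 (GUA, Val): 3 synonymous substitutions.
Total: 1 + 3 = 4.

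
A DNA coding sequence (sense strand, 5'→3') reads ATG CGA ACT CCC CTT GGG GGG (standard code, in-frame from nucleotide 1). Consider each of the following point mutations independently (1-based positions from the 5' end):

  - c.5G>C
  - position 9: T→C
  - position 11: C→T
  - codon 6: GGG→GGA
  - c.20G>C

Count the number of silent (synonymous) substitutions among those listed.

2

Codon 2: CGA (Arg) → CCA (Pro) — missense.
Codon 3: ACT (Thr) → ACC (Thr) — synonymous.
Codon 4: CCC (Pro) → CTC (Leu) — missense.
Codon 6: GGG (Gly) → GGA (Gly) — synonymous.
Codon 7: GGG (Gly) → GCG (Ala) — missense.
Synonymous: 2 of 5.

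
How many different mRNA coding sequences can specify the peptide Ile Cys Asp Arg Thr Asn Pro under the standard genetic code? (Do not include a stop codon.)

Ile: 3 codons.
Cys: 2 codons.
Asp: 2 codons.
Arg: 6 codons.
Thr: 4 codons.
Asn: 2 codons.
Pro: 4 codons.
3 × 2 × 2 × 6 × 4 × 2 × 4 = 2304.

2304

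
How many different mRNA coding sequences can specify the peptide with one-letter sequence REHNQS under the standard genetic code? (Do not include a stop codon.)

576

Arg: 6 codons.
Glu: 2 codons.
His: 2 codons.
Asn: 2 codons.
Gln: 2 codons.
Ser: 6 codons.
6 × 2 × 2 × 2 × 2 × 6 = 576.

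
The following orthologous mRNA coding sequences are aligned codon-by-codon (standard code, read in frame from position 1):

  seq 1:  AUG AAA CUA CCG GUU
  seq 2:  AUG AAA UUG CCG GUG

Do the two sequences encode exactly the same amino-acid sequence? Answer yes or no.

Codon 1: AUG Met / AUG Met — identical.
Codon 2: AAA Lys / AAA Lys — identical.
Codon 3: CUA Leu / UUG Leu — synonymous.
Codon 4: CCG Pro / CCG Pro — identical.
Codon 5: GUU Val / GUG Val — synonymous.
Nonsynonymous differences: 0 → same protein.

yes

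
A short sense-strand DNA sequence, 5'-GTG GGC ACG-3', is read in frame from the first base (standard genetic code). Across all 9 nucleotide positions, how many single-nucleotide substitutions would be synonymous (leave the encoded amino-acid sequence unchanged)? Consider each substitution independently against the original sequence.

Codon 1 (GTG, Val): 3 synonymous substitutions.
Codon 2 (GGC, Gly): 3 synonymous substitutions.
Codon 3 (ACG, Thr): 3 synonymous substitutions.
Total: 3 + 3 + 3 = 9.

9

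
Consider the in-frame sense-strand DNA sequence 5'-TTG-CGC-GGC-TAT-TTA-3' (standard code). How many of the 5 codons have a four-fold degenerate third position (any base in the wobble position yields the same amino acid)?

Codon 1 TTG (Leu): third position 2-fold.
Codon 2 CGC (Arg): third position 4-fold.
Codon 3 GGC (Gly): third position 4-fold.
Codon 4 TAT (Tyr): third position 2-fold.
Codon 5 TTA (Leu): third position 2-fold.
Four-fold degenerate third positions: 2.

2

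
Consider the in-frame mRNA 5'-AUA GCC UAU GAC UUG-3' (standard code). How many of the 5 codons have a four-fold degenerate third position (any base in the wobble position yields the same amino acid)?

1

Codon 1 AUA (Ile): third position 3-fold.
Codon 2 GCC (Ala): third position 4-fold.
Codon 3 UAU (Tyr): third position 2-fold.
Codon 4 GAC (Asp): third position 2-fold.
Codon 5 UUG (Leu): third position 2-fold.
Four-fold degenerate third positions: 1.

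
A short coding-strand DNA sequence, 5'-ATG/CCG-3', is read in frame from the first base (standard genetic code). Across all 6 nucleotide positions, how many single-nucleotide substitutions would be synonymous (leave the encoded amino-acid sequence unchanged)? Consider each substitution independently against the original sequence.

Codon 1 (ATG, Met): 0 synonymous substitutions.
Codon 2 (CCG, Pro): 3 synonymous substitutions.
Total: 0 + 3 = 3.

3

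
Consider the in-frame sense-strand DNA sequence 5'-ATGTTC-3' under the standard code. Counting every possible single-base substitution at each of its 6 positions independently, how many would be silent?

Codon 1 (ATG, Met): 0 synonymous substitutions.
Codon 2 (TTC, Phe): 1 synonymous substitution.
Total: 0 + 1 = 1.

1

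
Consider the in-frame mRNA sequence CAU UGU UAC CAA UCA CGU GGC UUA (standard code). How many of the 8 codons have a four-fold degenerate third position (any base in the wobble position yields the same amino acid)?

3

Codon 1 CAU (His): third position 2-fold.
Codon 2 UGU (Cys): third position 2-fold.
Codon 3 UAC (Tyr): third position 2-fold.
Codon 4 CAA (Gln): third position 2-fold.
Codon 5 UCA (Ser): third position 4-fold.
Codon 6 CGU (Arg): third position 4-fold.
Codon 7 GGC (Gly): third position 4-fold.
Codon 8 UUA (Leu): third position 2-fold.
Four-fold degenerate third positions: 3.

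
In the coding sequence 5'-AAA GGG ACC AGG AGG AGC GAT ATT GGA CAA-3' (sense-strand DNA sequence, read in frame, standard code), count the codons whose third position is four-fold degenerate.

3

Codon 1 AAA (Lys): third position 2-fold.
Codon 2 GGG (Gly): third position 4-fold.
Codon 3 ACC (Thr): third position 4-fold.
Codon 4 AGG (Arg): third position 2-fold.
Codon 5 AGG (Arg): third position 2-fold.
Codon 6 AGC (Ser): third position 2-fold.
Codon 7 GAT (Asp): third position 2-fold.
Codon 8 ATT (Ile): third position 3-fold.
Codon 9 GGA (Gly): third position 4-fold.
Codon 10 CAA (Gln): third position 2-fold.
Four-fold degenerate third positions: 3.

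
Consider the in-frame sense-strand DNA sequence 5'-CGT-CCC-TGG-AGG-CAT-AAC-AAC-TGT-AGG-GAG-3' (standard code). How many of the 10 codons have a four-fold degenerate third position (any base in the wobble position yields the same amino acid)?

Codon 1 CGT (Arg): third position 4-fold.
Codon 2 CCC (Pro): third position 4-fold.
Codon 3 TGG (Trp): third position 1-fold.
Codon 4 AGG (Arg): third position 2-fold.
Codon 5 CAT (His): third position 2-fold.
Codon 6 AAC (Asn): third position 2-fold.
Codon 7 AAC (Asn): third position 2-fold.
Codon 8 TGT (Cys): third position 2-fold.
Codon 9 AGG (Arg): third position 2-fold.
Codon 10 GAG (Glu): third position 2-fold.
Four-fold degenerate third positions: 2.

2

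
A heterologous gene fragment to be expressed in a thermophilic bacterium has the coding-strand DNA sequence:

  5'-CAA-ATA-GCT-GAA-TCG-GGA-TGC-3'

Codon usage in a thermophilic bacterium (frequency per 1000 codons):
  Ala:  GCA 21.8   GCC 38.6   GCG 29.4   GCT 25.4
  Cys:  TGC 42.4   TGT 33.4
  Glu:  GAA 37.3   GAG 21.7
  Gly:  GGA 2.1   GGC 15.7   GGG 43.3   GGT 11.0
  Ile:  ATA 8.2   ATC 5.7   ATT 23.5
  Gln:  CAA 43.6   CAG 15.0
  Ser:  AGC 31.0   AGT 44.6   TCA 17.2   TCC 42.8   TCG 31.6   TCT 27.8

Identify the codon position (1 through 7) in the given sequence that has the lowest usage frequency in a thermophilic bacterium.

Codon 1 CAA (Gln): 43.6 per 1000.
Codon 2 ATA (Ile): 8.2 per 1000.
Codon 3 GCT (Ala): 25.4 per 1000.
Codon 4 GAA (Glu): 37.3 per 1000.
Codon 5 TCG (Ser): 31.6 per 1000.
Codon 6 GGA (Gly): 2.1 per 1000.
Codon 7 TGC (Cys): 42.4 per 1000.
Lowest frequency is 2.1 at codon 6.

6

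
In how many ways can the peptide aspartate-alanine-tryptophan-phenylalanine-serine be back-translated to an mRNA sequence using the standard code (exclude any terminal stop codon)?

Asp: 2 codons.
Ala: 4 codons.
Trp: 1 codon.
Phe: 2 codons.
Ser: 6 codons.
2 × 4 × 1 × 2 × 6 = 96.

96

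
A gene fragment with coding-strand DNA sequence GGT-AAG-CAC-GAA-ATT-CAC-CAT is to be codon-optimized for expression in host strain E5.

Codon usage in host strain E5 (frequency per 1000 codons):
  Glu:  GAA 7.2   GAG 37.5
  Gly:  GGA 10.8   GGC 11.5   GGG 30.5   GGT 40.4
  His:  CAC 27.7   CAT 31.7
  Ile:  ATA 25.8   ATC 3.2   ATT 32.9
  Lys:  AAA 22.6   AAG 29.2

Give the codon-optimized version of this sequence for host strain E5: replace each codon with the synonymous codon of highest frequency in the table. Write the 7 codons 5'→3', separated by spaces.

Codon 1 (Gly): best is GGT at 40.4.
Codon 2 (Lys): best is AAG at 29.2.
Codon 3 (His): best is CAT at 31.7.
Codon 4 (Glu): best is GAG at 37.5.
Codon 5 (Ile): best is ATT at 32.9.
Codon 6 (His): best is CAT at 31.7.
Codon 7 (His): best is CAT at 31.7.

GGT AAG CAT GAG ATT CAT CAT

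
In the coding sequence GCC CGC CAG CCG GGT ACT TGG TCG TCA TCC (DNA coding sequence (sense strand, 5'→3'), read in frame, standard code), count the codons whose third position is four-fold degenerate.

8

Codon 1 GCC (Ala): third position 4-fold.
Codon 2 CGC (Arg): third position 4-fold.
Codon 3 CAG (Gln): third position 2-fold.
Codon 4 CCG (Pro): third position 4-fold.
Codon 5 GGT (Gly): third position 4-fold.
Codon 6 ACT (Thr): third position 4-fold.
Codon 7 TGG (Trp): third position 1-fold.
Codon 8 TCG (Ser): third position 4-fold.
Codon 9 TCA (Ser): third position 4-fold.
Codon 10 TCC (Ser): third position 4-fold.
Four-fold degenerate third positions: 8.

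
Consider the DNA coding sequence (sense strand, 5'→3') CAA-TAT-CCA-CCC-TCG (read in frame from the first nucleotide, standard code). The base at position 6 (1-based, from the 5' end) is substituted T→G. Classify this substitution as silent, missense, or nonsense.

Position 6 falls in codon 2: TAT → Tyr.
After the substitution the codon is TAG → Stop.
The new codon is a stop codon, so this is a nonsense mutation.

nonsense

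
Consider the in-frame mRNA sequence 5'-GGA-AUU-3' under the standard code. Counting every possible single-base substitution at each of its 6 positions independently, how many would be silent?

5

Codon 1 (GGA, Gly): 3 synonymous substitutions.
Codon 2 (AUU, Ile): 2 synonymous substitutions.
Total: 3 + 2 = 5.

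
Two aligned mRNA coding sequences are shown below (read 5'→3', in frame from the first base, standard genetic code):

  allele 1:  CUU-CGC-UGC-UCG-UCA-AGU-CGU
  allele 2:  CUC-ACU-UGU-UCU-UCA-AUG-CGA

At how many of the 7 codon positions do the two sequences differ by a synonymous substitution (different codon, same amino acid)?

4

Codon 1: CUU Leu / CUC Leu — synonymous.
Codon 2: CGC Arg / ACU Thr — nonsynonymous.
Codon 3: UGC Cys / UGU Cys — synonymous.
Codon 4: UCG Ser / UCU Ser — synonymous.
Codon 5: UCA Ser / UCA Ser — identical.
Codon 6: AGU Ser / AUG Met — nonsynonymous.
Codon 7: CGU Arg / CGA Arg — synonymous.
Synonymous differences: 4.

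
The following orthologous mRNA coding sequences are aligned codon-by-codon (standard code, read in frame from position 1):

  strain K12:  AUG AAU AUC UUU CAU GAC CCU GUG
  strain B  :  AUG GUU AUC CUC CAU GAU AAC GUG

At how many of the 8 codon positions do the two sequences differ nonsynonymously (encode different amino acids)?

3

Codon 1: AUG Met / AUG Met — identical.
Codon 2: AAU Asn / GUU Val — nonsynonymous.
Codon 3: AUC Ile / AUC Ile — identical.
Codon 4: UUU Phe / CUC Leu — nonsynonymous.
Codon 5: CAU His / CAU His — identical.
Codon 6: GAC Asp / GAU Asp — synonymous.
Codon 7: CCU Pro / AAC Asn — nonsynonymous.
Codon 8: GUG Val / GUG Val — identical.
Nonsynonymous differences: 3.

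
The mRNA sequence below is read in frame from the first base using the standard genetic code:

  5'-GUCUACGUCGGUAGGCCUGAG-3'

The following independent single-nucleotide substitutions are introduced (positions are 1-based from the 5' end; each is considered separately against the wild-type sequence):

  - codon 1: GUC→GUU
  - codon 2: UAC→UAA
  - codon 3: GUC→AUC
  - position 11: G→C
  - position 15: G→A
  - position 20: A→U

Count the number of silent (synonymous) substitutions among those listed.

2

Codon 1: GUC (Val) → GUU (Val) — synonymous.
Codon 2: UAC (Tyr) → UAA (Stop) — nonsense.
Codon 3: GUC (Val) → AUC (Ile) — missense.
Codon 4: GGU (Gly) → GCU (Ala) — missense.
Codon 5: AGG (Arg) → AGA (Arg) — synonymous.
Codon 7: GAG (Glu) → GUG (Val) — missense.
Synonymous: 2 of 6.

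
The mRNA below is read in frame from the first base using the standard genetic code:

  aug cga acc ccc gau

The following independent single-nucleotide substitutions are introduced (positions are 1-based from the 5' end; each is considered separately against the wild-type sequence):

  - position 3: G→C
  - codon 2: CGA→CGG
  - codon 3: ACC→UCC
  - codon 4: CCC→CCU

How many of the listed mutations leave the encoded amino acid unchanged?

2

Codon 1: AUG (Met) → AUC (Ile) — missense.
Codon 2: CGA (Arg) → CGG (Arg) — synonymous.
Codon 3: ACC (Thr) → UCC (Ser) — missense.
Codon 4: CCC (Pro) → CCU (Pro) — synonymous.
Synonymous: 2 of 4.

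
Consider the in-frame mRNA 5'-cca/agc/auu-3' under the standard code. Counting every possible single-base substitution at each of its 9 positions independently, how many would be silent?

6

Codon 1 (CCA, Pro): 3 synonymous substitutions.
Codon 2 (AGC, Ser): 1 synonymous substitution.
Codon 3 (AUU, Ile): 2 synonymous substitutions.
Total: 3 + 1 + 2 = 6.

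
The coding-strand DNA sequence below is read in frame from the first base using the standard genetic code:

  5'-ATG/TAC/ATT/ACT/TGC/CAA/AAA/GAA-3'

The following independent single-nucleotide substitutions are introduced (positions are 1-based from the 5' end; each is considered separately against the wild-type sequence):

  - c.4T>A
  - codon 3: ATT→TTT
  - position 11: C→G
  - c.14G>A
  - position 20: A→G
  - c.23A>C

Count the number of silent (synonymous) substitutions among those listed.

0

Codon 2: TAC (Tyr) → AAC (Asn) — missense.
Codon 3: ATT (Ile) → TTT (Phe) — missense.
Codon 4: ACT (Thr) → AGT (Ser) — missense.
Codon 5: TGC (Cys) → TAC (Tyr) — missense.
Codon 7: AAA (Lys) → AGA (Arg) — missense.
Codon 8: GAA (Glu) → GCA (Ala) — missense.
Synonymous: 0 of 6.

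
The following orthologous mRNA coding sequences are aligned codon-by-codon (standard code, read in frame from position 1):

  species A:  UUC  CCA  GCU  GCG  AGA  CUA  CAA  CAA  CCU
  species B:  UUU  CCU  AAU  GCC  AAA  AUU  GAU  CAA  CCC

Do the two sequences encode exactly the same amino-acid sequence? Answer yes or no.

Codon 1: UUC Phe / UUU Phe — synonymous.
Codon 2: CCA Pro / CCU Pro — synonymous.
Codon 3: GCU Ala / AAU Asn — nonsynonymous.
Codon 4: GCG Ala / GCC Ala — synonymous.
Codon 5: AGA Arg / AAA Lys — nonsynonymous.
Codon 6: CUA Leu / AUU Ile — nonsynonymous.
Codon 7: CAA Gln / GAU Asp — nonsynonymous.
Codon 8: CAA Gln / CAA Gln — identical.
Codon 9: CCU Pro / CCC Pro — synonymous.
Nonsynonymous differences: 4 → different protein.

no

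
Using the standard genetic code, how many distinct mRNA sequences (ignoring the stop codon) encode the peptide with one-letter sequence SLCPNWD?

1152

Ser: 6 codons.
Leu: 6 codons.
Cys: 2 codons.
Pro: 4 codons.
Asn: 2 codons.
Trp: 1 codon.
Asp: 2 codons.
6 × 6 × 2 × 4 × 2 × 1 × 2 = 1152.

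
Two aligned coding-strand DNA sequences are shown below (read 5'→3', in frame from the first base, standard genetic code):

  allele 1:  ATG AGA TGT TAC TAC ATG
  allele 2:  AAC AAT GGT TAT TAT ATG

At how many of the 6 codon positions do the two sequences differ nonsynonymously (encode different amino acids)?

Codon 1: ATG Met / AAC Asn — nonsynonymous.
Codon 2: AGA Arg / AAT Asn — nonsynonymous.
Codon 3: TGT Cys / GGT Gly — nonsynonymous.
Codon 4: TAC Tyr / TAT Tyr — synonymous.
Codon 5: TAC Tyr / TAT Tyr — synonymous.
Codon 6: ATG Met / ATG Met — identical.
Nonsynonymous differences: 3.

3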